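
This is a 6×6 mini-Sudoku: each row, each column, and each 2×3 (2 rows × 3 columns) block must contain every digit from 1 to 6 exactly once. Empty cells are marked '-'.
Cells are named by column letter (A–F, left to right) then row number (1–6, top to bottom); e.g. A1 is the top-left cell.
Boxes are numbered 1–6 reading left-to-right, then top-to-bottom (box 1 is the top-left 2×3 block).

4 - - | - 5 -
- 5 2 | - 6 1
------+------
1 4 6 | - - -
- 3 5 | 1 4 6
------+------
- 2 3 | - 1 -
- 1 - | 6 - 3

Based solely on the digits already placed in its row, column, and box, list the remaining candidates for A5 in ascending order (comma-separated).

Row 5 already contains {1, 2, 3}.
Column A already contains {1, 4}.
Its 2×3 block (box 5) already contains {1, 2, 3}.
Removing those from 1–6 leaves {5, 6} as the candidates for A5.

5,6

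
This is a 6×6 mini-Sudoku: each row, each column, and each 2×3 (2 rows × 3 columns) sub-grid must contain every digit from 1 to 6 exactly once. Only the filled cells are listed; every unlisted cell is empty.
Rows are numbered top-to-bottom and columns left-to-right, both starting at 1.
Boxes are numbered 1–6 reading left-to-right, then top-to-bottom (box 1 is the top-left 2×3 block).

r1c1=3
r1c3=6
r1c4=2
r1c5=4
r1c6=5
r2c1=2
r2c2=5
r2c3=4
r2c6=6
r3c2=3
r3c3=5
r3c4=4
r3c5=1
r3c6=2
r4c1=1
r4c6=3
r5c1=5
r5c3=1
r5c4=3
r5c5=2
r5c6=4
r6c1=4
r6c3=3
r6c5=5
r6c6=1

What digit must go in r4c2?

4

Cell r4c2 itself could take any of {2, 4, 6} by direct elimination.
Consider where 4 can go in row 4.
r4c3 is out (column 3 already has a 4).
r4c4 is out (column 4 already has a 4).
r4c5 is out (column 5 already has a 4).
So the only cell in row 4 that can hold 4 is r4c2.
Therefore r4c2 = 4.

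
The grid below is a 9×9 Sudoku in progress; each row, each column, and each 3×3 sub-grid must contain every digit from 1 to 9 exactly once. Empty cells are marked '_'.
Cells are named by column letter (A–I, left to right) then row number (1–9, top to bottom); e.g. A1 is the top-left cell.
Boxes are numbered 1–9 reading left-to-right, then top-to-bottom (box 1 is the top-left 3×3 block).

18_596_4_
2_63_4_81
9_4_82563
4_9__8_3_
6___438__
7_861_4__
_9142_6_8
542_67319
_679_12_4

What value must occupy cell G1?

7

Row 1 already contains {1, 4, 5, 6, 8, 9}.
Column G already contains {2, 3, 4, 5, 6, 8}.
Its 3×3 block (box 3) already contains {1, 3, 4, 5, 6, 8}.
The only value from 1–9 not eliminated is 7, so G1 = 7.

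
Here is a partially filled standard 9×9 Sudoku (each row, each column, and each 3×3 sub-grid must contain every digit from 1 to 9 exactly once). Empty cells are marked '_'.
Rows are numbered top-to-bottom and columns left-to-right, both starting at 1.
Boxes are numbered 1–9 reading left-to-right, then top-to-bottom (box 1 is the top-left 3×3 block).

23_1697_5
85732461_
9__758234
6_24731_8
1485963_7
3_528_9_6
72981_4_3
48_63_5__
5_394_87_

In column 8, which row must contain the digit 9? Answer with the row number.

8

Consider where 9 can go in column 8.
r1c8 is out (row 1 already has a 9).
r4c8 is out (box 6 already has a 9).
r5c8 is out (row 5 already has a 9).
r6c8 is out (row 6 already has a 9).
r7c8 is out (row 7 already has a 9).
So the only cell in column 8 that can hold 9 is r8c8.
That is row 8.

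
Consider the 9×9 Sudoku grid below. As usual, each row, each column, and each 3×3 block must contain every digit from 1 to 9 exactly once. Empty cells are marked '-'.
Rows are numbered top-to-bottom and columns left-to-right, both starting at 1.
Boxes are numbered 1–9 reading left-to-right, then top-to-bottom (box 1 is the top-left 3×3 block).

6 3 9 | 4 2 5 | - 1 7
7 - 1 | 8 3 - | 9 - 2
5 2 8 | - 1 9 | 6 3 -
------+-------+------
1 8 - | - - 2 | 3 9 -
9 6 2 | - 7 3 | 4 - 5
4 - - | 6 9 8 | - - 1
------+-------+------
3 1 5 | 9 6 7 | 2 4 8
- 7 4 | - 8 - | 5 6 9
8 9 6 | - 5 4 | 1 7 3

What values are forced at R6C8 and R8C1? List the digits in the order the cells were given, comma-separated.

For R6C8:
  Row 6 already contains {1, 4, 6, 8, 9}.
  Column 8 already contains {1, 3, 4, 6, 7, 9}.
  Its 3×3 block (box 6) already contains {1, 3, 4, 5, 9}.
  The only value from 1–9 not eliminated is 2, so R6C8 = 2.
For R8C1:
  Row 8 already contains {4, 5, 6, 7, 8, 9}.
  Column 1 already contains {1, 3, 4, 5, 6, 7, 8, 9}.
  Its 3×3 block (box 7) already contains {1, 3, 4, 5, 6, 7, 8, 9}.
  The only value from 1–9 not eliminated is 2, so R8C1 = 2.

2,2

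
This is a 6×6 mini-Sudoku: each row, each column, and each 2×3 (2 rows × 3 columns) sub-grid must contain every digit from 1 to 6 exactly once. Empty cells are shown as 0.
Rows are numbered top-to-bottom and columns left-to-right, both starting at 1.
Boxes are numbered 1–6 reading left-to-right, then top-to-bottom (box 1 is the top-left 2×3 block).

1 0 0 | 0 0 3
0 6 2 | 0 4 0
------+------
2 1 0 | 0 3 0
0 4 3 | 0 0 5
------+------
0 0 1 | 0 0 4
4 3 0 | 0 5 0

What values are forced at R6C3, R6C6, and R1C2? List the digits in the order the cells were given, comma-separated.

For R6C3:
  Row 6 already contains {3, 4, 5}.
  Column 3 already contains {1, 2, 3}.
  Its 2×3 block (box 5) already contains {1, 3, 4}.
  The only value from 1–6 not eliminated is 6, so R6C3 = 6.
For R6C6:
  Consider where 2 can go in column 6.
  R2C6 is out (row 2 already has a 2).
  R3C6 is out (row 3 already has a 2).
  So the only cell in column 6 that can hold 2 is R6C6.
  So R6C6 = 2.
For R1C2:
  Row 1 already contains {1, 3}.
  Column 2 already contains {1, 3, 4, 6}.
  Its 2×3 block (box 1) already contains {1, 2, 6}.
  The only value from 1–6 not eliminated is 5, so R1C2 = 5.

6,2,5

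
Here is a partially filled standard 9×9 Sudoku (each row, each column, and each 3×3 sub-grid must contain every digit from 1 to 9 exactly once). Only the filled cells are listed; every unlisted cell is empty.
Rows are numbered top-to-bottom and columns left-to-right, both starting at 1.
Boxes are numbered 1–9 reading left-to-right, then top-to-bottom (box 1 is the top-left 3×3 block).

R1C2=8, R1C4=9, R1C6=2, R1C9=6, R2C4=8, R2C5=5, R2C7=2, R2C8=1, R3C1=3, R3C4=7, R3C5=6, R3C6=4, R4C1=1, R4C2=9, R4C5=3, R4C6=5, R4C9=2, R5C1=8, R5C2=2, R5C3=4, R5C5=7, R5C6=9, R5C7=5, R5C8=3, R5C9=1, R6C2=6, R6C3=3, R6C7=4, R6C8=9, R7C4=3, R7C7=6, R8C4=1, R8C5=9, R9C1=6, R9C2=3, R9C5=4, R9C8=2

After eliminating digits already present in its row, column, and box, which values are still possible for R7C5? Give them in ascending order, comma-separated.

Row 7 already contains {3, 6}.
Column 5 already contains {3, 4, 5, 6, 7, 9}.
Its 3×3 block (box 8) already contains {1, 3, 4, 9}.
Removing those from 1–9 leaves {2, 8} as the candidates for R7C5.

2,8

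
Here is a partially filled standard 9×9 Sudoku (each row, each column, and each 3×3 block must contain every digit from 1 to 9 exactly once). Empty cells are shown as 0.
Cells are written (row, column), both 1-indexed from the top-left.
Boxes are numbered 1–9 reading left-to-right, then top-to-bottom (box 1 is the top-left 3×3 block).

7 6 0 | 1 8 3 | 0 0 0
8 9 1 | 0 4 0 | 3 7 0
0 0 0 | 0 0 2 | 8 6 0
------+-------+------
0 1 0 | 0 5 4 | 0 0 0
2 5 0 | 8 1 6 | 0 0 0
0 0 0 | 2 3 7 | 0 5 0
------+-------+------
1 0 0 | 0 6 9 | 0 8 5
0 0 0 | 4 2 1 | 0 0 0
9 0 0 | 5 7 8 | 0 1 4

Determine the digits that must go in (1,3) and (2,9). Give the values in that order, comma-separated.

2,2

For (1,3):
  Consider where 2 can go in box 1.
  (3,1) is out (row 3 already has a 2).
  (3,2) is out (row 3 already has a 2).
  (3,3) is out (row 3 already has a 2).
  So the only cell in box 1 that can hold 2 is (1,3).
  So (1,3) = 2.
For (2,9):
  Row 2 already contains {1, 3, 4, 7, 8, 9}.
  Column 9 already contains {4, 5}.
  Its 3×3 block (box 3) already contains {3, 6, 7, 8}.
  The only value from 1–9 not eliminated is 2, so (2,9) = 2.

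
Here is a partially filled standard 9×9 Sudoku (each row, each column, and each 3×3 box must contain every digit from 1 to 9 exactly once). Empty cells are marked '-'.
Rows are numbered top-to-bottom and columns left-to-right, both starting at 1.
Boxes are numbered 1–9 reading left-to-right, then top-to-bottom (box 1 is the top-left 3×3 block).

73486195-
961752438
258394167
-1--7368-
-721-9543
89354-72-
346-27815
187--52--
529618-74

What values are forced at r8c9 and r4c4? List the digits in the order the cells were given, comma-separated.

6,2

For r8c9:
  Consider where 6 can go in column 9.
  r1c9 is out (row 1 already has a 6).
  r4c9 is out (row 4 already has a 6).
  r6c9 is out (box 6 already has a 6).
  So the only cell in column 9 that can hold 6 is r8c9.
  So r8c9 = 6.
For r4c4:
  Row 4 already contains {1, 3, 6, 7, 8}.
  Column 4 already contains {1, 3, 5, 6, 7, 8}.
  Its 3×3 block (box 5) already contains {1, 3, 4, 5, 7, 9}.
  The only value from 1–9 not eliminated is 2, so r4c4 = 2.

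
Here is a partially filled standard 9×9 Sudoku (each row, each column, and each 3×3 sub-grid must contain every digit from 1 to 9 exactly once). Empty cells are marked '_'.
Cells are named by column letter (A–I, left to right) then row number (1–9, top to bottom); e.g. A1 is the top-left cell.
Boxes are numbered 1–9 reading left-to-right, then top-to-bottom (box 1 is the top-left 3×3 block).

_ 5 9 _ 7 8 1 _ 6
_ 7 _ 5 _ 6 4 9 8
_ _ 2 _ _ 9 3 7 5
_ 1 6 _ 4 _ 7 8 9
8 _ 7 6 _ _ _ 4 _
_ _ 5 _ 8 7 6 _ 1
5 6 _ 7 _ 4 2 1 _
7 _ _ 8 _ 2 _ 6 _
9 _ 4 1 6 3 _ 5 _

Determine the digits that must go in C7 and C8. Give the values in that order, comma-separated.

8,1

For C7:
  Consider where 8 can go in row 7.
  E7 is out (column E already has a 8).
  I7 is out (column I already has a 8).
  So the only cell in row 7 that can hold 8 is C7.
  So C7 = 8.
For C8:
  Consider where 1 can go in box 7.
  C7 is out (row 7 already has a 1).
  B8 is out (column B already has a 1).
  B9 is out (row 9 already has a 1).
  So the only cell in box 7 that can hold 1 is C8.
  So C8 = 1.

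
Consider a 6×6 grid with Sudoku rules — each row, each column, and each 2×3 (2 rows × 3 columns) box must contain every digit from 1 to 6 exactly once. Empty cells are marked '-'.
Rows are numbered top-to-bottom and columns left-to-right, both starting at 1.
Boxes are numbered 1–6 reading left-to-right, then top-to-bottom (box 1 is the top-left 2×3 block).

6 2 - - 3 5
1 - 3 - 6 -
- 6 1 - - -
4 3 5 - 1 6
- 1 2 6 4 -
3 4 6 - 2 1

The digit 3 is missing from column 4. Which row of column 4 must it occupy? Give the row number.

Consider where 3 can go in column 4.
r1c4 is out (row 1 already has a 3).
r2c4 is out (row 2 already has a 3).
r4c4 is out (row 4 already has a 3).
r6c4 is out (row 6 already has a 3).
So the only cell in column 4 that can hold 3 is r3c4.
That is row 3.

3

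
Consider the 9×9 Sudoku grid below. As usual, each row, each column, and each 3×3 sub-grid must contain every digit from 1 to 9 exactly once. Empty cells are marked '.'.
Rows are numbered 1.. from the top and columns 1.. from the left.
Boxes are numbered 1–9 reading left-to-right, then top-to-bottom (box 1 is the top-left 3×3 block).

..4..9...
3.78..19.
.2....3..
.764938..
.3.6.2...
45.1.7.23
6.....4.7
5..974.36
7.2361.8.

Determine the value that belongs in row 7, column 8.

Cell row 7, column 8 itself could take any of {1, 5} by direct elimination.
Consider where 1 can go in box 9.
row 8, column 7 is out (column 7 already has a 1).
row 9, column 7 is out (row 9 already has a 1).
row 9, column 9 is out (row 9 already has a 1).
So the only cell in box 9 that can hold 1 is row 7, column 8.
Therefore row 7, column 8 = 1.

1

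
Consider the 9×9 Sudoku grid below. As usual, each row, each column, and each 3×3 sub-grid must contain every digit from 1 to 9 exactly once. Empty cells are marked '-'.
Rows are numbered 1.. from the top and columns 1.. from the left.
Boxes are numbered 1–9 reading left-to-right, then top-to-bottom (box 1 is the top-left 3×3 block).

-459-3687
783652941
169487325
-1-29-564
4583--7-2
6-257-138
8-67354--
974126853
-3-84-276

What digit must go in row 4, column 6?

Row 4 already contains {1, 2, 4, 5, 6, 9}.
Column 6 already contains {2, 3, 5, 6, 7}.
Its 3×3 block (box 5) already contains {2, 3, 5, 7, 9}.
The only value from 1–9 not eliminated is 8, so row 4, column 6 = 8.

8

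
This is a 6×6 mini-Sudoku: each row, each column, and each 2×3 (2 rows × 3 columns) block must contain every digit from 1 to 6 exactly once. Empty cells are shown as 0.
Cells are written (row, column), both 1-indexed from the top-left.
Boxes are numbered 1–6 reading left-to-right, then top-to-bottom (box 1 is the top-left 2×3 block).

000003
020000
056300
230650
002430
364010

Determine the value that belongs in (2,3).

3

Cell (2,3) itself could take any of {1, 3, 5} by direct elimination.
Consider where 3 can go in row 2.
(2,1) is out (column 1 already has a 3).
(2,4) is out (column 4 already has a 3).
(2,5) is out (column 5 already has a 3).
(2,6) is out (column 6 already has a 3).
So the only cell in row 2 that can hold 3 is (2,3).
Therefore (2,3) = 3.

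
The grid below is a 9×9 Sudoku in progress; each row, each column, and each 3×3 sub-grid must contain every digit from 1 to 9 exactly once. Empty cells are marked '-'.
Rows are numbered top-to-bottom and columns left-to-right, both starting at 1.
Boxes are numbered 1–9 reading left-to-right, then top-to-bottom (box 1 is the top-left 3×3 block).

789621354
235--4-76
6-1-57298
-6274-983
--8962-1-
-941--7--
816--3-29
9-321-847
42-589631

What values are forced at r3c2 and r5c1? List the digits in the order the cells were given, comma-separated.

For r3c2:
  Row 3 already contains {1, 2, 5, 6, 7, 8, 9}.
  Column 2 already contains {1, 2, 3, 6, 8, 9}.
  Its 3×3 block (box 1) already contains {1, 2, 3, 5, 6, 7, 8, 9}.
  The only value from 1–9 not eliminated is 4, so r3c2 = 4.
For r5c1:
  Consider where 3 can go in row 5.
  r5c2 is out (column 2 already has a 3).
  r5c7 is out (column 7 already has a 3).
  r5c9 is out (column 9 already has a 3).
  So the only cell in row 5 that can hold 3 is r5c1.
  So r5c1 = 3.

4,3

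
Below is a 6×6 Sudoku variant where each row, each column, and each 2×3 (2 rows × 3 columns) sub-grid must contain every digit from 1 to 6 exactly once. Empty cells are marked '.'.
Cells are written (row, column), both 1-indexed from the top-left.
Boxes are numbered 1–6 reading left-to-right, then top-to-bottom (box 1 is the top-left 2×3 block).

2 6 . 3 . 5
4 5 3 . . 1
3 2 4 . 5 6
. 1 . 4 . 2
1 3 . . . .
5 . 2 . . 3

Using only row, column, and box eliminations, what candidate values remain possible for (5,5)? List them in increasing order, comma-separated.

2,4,6

Row 5 already contains {1, 3}.
Column 5 already contains {5}.
Its 2×3 block (box 6) already contains {3}.
Removing those from 1–6 leaves {2, 4, 6} as the candidates for (5,5).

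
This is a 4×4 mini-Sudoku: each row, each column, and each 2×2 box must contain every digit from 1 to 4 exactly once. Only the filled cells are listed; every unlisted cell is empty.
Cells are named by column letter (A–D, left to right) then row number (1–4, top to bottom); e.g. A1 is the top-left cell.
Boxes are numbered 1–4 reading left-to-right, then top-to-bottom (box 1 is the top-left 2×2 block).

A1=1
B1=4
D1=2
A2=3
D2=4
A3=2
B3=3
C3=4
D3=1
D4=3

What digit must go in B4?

1

Row 4 already contains {3}.
Column B already contains {3, 4}.
Its 2×2 block (box 3) already contains {2, 3}.
The only value from 1–4 not eliminated is 1, so B4 = 1.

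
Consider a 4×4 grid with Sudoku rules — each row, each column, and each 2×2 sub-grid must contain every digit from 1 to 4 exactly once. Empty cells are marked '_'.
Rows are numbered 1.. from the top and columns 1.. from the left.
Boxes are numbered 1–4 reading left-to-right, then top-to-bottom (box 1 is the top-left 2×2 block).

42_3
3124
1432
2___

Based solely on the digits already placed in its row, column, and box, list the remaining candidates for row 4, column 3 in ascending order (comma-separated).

Row 4 already contains {2}.
Column 3 already contains {2, 3}.
Its 2×2 block (box 4) already contains {2, 3}.
Removing those from 1–4 leaves {1, 4} as the candidates for row 4, column 3.

1,4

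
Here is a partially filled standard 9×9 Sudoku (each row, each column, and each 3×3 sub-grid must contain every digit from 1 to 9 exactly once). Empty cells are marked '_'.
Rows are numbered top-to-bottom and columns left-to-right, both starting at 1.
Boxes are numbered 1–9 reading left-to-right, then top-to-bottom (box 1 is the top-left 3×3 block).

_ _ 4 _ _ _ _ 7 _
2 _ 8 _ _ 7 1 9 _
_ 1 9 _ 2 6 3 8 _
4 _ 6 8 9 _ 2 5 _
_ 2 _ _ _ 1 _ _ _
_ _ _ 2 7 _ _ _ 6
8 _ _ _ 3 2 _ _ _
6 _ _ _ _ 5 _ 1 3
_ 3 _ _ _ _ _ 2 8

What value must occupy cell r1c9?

Cell r1c9 itself could take any of {2, 5} by direct elimination.
Consider where 2 can go in row 1.
r1c1 is out (column 1 already has a 2). r1c2 is out (column 2 already has a 2). r1c4 is out (column 4 already has a 2). r1c5 is out (column 5 already has a 2). The remaining empty cells in row 1 are similarly blocked.
So the only cell in row 1 that can hold 2 is r1c9.
Therefore r1c9 = 2.

2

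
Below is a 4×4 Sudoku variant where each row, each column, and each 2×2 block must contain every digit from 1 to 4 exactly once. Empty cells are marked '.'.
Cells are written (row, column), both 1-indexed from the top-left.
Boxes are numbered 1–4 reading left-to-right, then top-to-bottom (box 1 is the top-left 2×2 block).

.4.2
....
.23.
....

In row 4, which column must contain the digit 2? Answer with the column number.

3

Consider where 2 can go in row 4.
(4,1) is out (box 3 already has a 2).
(4,2) is out (column 2 already has a 2).
(4,4) is out (column 4 already has a 2).
So the only cell in row 4 that can hold 2 is (4,3).
That is column 3.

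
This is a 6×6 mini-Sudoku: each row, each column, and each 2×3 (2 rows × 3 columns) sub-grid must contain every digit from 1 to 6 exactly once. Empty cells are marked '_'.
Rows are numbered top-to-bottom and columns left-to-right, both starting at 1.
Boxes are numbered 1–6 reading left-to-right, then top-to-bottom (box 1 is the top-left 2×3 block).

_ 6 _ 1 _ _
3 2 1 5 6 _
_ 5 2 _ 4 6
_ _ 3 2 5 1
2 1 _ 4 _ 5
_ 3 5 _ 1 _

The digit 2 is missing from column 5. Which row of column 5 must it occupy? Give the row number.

1

Consider where 2 can go in column 5.
r5c5 is out (row 5 already has a 2).
So the only cell in column 5 that can hold 2 is r1c5.
That is row 1.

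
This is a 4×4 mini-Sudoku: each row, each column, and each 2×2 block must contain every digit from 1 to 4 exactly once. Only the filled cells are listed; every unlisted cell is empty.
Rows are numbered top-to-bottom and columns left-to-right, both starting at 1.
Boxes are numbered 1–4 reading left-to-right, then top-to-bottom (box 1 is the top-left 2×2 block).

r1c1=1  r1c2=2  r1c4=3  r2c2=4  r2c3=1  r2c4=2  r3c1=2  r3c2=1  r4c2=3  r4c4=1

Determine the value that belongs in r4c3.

2

Cell r4c3 itself could take any of {2, 4} by direct elimination.
Consider where 2 can go in row 4.
r4c1 is out (column 1 already has a 2).
So the only cell in row 4 that can hold 2 is r4c3.
Therefore r4c3 = 2.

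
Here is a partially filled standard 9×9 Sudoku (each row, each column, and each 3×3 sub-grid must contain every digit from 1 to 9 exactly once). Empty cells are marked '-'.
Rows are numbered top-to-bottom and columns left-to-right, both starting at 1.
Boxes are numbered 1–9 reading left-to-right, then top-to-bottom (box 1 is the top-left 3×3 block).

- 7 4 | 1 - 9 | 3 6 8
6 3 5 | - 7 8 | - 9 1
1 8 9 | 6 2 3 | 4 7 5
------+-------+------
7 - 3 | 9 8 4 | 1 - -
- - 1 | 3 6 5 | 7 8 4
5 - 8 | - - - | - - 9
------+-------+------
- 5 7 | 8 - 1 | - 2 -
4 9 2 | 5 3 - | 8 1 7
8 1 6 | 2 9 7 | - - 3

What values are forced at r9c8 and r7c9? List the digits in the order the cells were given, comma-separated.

4,6

For r9c8:
  Consider where 4 can go in box 9.
  r7c7 is out (column 7 already has a 4).
  r7c9 is out (column 9 already has a 4).
  r9c7 is out (column 7 already has a 4).
  So the only cell in box 9 that can hold 4 is r9c8.
  So r9c8 = 4.
For r7c9:
  Row 7 already contains {1, 2, 5, 7, 8}.
  Column 9 already contains {1, 3, 4, 5, 7, 8, 9}.
  Its 3×3 block (box 9) already contains {1, 2, 3, 7, 8}.
  The only value from 1–9 not eliminated is 6, so r7c9 = 6.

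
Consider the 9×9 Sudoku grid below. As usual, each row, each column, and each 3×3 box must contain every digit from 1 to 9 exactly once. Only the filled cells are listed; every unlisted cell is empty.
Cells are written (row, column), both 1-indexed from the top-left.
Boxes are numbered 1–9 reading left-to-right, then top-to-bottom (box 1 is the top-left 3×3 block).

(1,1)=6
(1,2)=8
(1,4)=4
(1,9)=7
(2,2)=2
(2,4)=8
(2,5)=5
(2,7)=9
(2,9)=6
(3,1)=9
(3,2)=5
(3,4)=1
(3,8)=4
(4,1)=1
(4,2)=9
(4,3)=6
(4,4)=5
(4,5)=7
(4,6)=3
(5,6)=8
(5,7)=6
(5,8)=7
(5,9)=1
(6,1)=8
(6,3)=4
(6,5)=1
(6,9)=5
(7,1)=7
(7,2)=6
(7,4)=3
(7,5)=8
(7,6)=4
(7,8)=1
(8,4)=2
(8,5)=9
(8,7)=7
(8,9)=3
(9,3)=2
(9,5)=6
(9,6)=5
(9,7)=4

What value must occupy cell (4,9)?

Cell (4,9) itself could take any of {2, 4, 8} by direct elimination.
Consider where 4 can go in row 4.
(4,7) is out (column 7 already has a 4).
(4,8) is out (column 8 already has a 4).
So the only cell in row 4 that can hold 4 is (4,9).
Therefore (4,9) = 4.

4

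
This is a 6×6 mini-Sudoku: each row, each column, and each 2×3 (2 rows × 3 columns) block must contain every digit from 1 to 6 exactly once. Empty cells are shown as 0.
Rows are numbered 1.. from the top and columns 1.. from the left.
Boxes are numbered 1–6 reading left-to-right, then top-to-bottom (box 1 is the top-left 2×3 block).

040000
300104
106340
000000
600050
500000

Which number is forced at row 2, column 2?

6

Cell row 2, column 2 itself could take any of {2, 5, 6} by direct elimination.
Consider where 6 can go in box 1.
row 1, column 1 is out (column 1 already has a 6).
row 1, column 3 is out (column 3 already has a 6).
row 2, column 3 is out (column 3 already has a 6).
So the only cell in box 1 that can hold 6 is row 2, column 2.
Therefore row 2, column 2 = 6.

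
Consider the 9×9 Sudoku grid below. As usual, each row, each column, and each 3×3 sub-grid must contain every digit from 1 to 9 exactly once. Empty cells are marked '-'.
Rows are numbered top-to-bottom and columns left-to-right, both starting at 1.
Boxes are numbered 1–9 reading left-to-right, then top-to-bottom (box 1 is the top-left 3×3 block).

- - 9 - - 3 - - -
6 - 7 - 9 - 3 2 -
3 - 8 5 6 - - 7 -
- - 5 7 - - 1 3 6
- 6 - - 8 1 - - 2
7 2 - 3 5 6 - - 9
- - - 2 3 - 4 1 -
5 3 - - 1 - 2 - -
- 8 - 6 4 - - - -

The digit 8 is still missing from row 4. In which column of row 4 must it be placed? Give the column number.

Consider where 8 can go in row 4.
r4c2 is out (column 2 already has a 8).
r4c5 is out (column 5 already has a 8).
r4c6 is out (box 5 already has a 8).
So the only cell in row 4 that can hold 8 is r4c1.
That is column 1.

1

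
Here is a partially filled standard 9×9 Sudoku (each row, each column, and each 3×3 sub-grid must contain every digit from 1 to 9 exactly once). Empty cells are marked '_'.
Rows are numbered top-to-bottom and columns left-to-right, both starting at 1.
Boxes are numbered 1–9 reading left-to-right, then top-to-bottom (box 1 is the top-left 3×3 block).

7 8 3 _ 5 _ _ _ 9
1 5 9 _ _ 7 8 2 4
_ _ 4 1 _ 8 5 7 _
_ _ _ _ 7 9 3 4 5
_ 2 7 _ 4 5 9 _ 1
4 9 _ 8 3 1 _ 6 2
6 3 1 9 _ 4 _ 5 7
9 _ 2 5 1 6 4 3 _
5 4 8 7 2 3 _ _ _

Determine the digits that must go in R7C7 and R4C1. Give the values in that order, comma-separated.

For R7C7:
  Row 7 already contains {1, 3, 4, 5, 6, 7, 9}.
  Column 7 already contains {3, 4, 5, 8, 9}.
  Its 3×3 block (box 9) already contains {3, 4, 5, 7}.
  The only value from 1–9 not eliminated is 2, so R7C7 = 2.
For R4C1:
  Row 4 already contains {3, 4, 5, 7, 9}.
  Column 1 already contains {1, 4, 5, 6, 7, 9}.
  Its 3×3 block (box 4) already contains {2, 4, 7, 9}.
  The only value from 1–9 not eliminated is 8, so R4C1 = 8.

2,8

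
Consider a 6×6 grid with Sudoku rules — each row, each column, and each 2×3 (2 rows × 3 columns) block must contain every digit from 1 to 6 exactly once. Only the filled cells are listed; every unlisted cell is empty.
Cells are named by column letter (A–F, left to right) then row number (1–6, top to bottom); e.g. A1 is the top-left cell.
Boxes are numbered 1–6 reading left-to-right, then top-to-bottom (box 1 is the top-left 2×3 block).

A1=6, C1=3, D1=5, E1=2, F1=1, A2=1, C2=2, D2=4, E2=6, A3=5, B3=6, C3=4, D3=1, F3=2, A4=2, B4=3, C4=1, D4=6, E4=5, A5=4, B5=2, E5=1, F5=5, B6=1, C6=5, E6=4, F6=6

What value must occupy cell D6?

2

Cell D6 itself could take any of {2, 3} by direct elimination.
Consider where 2 can go in row 6.
A6 is out (column A already has a 2).
So the only cell in row 6 that can hold 2 is D6.
Therefore D6 = 2.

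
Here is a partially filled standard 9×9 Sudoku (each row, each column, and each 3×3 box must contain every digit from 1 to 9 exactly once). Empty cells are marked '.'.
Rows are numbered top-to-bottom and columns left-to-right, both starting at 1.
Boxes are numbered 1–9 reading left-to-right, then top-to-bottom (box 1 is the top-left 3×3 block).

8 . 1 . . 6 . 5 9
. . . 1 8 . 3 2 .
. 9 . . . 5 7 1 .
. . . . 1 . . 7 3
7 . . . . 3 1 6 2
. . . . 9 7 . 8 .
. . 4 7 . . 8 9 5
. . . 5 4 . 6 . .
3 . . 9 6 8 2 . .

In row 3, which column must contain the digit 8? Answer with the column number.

9

Consider where 8 can go in row 3.
r3c1 is out (column 1 already has a 8).
r3c3 is out (box 1 already has a 8).
r3c4 is out (box 2 already has a 8).
r3c5 is out (column 5 already has a 8).
So the only cell in row 3 that can hold 8 is r3c9.
That is column 9.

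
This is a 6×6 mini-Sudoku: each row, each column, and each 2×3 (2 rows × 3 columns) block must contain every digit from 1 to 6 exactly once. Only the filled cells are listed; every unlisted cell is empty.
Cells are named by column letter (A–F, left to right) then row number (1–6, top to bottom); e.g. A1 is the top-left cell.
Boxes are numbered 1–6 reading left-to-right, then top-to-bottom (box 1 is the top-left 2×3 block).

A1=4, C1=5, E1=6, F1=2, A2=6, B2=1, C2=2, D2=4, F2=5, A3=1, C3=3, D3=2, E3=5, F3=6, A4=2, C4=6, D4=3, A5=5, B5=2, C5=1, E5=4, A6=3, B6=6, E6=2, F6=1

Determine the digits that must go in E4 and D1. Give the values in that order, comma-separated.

1,1

For E4:
  Row 4 already contains {2, 3, 6}.
  Column E already contains {2, 4, 5, 6}.
  Its 2×3 block (box 4) already contains {2, 3, 5, 6}.
  The only value from 1–6 not eliminated is 1, so E4 = 1.
For D1:
  Row 1 already contains {2, 4, 5, 6}.
  Column D already contains {2, 3, 4}.
  Its 2×3 block (box 2) already contains {2, 4, 5, 6}.
  The only value from 1–6 not eliminated is 1, so D1 = 1.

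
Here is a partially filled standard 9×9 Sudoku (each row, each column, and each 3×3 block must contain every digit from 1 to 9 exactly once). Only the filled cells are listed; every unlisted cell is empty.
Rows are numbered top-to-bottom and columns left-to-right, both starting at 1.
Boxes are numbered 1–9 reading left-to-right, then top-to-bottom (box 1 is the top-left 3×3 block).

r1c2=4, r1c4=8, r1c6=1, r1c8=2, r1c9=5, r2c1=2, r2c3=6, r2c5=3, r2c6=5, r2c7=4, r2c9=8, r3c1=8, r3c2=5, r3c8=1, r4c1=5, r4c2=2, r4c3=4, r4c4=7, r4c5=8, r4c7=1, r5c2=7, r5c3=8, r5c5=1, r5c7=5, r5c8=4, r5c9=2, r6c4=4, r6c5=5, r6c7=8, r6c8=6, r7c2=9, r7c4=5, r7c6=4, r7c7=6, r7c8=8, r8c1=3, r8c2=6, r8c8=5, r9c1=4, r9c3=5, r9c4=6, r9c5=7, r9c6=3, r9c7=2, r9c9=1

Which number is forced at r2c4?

Row 2 already contains {2, 3, 4, 5, 6, 8}.
Column 4 already contains {4, 5, 6, 7, 8}.
Its 3×3 block (box 2) already contains {1, 3, 5, 8}.
The only value from 1–9 not eliminated is 9, so r2c4 = 9.

9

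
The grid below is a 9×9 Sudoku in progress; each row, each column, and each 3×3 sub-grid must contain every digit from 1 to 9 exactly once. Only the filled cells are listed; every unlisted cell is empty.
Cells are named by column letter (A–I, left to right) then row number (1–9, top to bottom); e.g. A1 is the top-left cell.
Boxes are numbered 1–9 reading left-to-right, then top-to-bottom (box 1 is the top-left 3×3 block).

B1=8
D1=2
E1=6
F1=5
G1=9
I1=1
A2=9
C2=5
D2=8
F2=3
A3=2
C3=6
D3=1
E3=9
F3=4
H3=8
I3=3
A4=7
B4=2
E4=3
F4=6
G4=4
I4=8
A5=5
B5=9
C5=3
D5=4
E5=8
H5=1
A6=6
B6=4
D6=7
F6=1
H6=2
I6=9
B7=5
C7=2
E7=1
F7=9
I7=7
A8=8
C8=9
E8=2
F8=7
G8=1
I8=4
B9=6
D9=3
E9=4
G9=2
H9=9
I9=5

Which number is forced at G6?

3

Cell G6 itself could take any of {3, 5} by direct elimination.
Consider where 3 can go in box 6.
H4 is out (row 4 already has a 3).
G5 is out (row 5 already has a 3).
I5 is out (row 5 already has a 3).
So the only cell in box 6 that can hold 3 is G6.
Therefore G6 = 3.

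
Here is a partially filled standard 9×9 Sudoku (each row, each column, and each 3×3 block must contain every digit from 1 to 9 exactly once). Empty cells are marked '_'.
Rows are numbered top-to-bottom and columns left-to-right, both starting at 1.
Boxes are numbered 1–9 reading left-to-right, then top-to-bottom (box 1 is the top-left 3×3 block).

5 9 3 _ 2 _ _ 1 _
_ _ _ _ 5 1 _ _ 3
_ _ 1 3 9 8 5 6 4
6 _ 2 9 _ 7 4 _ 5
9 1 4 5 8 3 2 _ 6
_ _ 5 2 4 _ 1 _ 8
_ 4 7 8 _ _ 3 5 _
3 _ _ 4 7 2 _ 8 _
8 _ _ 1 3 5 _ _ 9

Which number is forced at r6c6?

Row 6 already contains {1, 2, 4, 5, 8}.
Column 6 already contains {1, 2, 3, 5, 7, 8}.
Its 3×3 block (box 5) already contains {2, 3, 4, 5, 7, 8, 9}.
The only value from 1–9 not eliminated is 6, so r6c6 = 6.

6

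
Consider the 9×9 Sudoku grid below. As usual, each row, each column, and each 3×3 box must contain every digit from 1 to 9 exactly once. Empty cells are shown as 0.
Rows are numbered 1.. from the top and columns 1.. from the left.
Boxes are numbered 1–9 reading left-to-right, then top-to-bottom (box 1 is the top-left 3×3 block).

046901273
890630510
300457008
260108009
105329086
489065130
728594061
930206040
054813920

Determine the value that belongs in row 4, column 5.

4

Cell row 4, column 5 itself could take any of {4, 7} by direct elimination.
Consider where 4 can go in column 5.
row 1, column 5 is out (row 1 already has a 4).
row 8, column 5 is out (row 8 already has a 4).
So the only cell in column 5 that can hold 4 is row 4, column 5.
Therefore row 4, column 5 = 4.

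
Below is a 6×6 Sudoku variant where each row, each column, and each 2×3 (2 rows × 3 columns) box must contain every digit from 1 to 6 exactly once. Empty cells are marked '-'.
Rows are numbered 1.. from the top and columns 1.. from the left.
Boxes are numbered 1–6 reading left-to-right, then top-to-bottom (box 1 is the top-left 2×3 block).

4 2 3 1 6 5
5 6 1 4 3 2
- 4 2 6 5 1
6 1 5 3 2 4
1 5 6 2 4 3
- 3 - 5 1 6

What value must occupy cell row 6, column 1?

2

Row 6 already contains {1, 3, 5, 6}.
Column 1 already contains {1, 4, 5, 6}.
Its 2×3 block (box 5) already contains {1, 3, 5, 6}.
The only value from 1–6 not eliminated is 2, so row 6, column 1 = 2.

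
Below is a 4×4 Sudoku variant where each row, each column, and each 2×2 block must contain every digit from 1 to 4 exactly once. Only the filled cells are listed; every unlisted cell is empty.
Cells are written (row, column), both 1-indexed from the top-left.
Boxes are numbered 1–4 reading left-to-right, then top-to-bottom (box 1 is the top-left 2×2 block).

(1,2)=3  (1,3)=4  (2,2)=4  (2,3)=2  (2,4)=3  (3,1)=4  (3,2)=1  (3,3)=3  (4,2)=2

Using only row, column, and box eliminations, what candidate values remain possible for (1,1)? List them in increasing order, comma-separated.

Row 1 already contains {3, 4}.
Column 1 already contains {4}.
Its 2×2 block (box 1) already contains {3, 4}.
Removing those from 1–4 leaves {1, 2} as the candidates for (1,1).

1,2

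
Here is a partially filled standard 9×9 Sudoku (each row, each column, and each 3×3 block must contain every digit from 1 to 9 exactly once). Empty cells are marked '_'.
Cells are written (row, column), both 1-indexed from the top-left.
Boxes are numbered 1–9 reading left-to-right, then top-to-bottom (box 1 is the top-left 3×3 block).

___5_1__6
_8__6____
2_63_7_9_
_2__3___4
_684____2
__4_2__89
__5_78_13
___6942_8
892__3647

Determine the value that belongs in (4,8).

6

Cell (4,8) itself could take any of {5, 6, 7} by direct elimination.
Consider where 6 can go in box 6.
(4,7) is out (column 7 already has a 6).
(5,7) is out (row 5 already has a 6).
(5,8) is out (row 5 already has a 6).
(6,7) is out (column 7 already has a 6).
So the only cell in box 6 that can hold 6 is (4,8).
Therefore (4,8) = 6.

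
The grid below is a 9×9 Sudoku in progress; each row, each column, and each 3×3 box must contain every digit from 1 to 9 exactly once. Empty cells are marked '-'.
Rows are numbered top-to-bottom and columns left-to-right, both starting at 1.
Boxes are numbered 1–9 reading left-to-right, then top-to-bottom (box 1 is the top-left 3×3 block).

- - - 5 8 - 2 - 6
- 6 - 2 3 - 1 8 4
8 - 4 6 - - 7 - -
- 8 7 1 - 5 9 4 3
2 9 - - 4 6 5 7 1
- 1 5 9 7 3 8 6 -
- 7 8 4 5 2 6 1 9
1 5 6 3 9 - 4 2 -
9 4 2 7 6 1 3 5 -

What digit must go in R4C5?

2

Row 4 already contains {1, 3, 4, 5, 7, 8, 9}.
Column 5 already contains {3, 4, 5, 6, 7, 8, 9}.
Its 3×3 block (box 5) already contains {1, 3, 4, 5, 6, 7, 9}.
The only value from 1–9 not eliminated is 2, so R4C5 = 2.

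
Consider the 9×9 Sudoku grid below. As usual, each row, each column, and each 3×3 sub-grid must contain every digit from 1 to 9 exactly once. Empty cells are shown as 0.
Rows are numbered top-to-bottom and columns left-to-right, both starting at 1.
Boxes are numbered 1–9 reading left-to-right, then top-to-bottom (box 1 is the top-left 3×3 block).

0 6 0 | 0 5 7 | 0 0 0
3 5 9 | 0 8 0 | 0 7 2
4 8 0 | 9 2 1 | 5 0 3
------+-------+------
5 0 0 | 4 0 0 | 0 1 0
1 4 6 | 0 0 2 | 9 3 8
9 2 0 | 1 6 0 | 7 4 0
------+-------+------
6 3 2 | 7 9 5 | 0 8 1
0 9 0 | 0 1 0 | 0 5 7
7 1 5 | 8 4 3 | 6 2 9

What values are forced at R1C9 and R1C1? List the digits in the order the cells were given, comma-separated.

4,2

For R1C9:
  Row 1 already contains {5, 6, 7}.
  Column 9 already contains {1, 2, 3, 7, 8, 9}.
  Its 3×3 block (box 3) already contains {2, 3, 5, 7}.
  The only value from 1–9 not eliminated is 4, so R1C9 = 4.
For R1C1:
  Row 1 already contains {5, 6, 7}.
  Column 1 already contains {1, 3, 4, 5, 6, 7, 9}.
  Its 3×3 block (box 1) already contains {3, 4, 5, 6, 8, 9}.
  The only value from 1–9 not eliminated is 2, so R1C1 = 2.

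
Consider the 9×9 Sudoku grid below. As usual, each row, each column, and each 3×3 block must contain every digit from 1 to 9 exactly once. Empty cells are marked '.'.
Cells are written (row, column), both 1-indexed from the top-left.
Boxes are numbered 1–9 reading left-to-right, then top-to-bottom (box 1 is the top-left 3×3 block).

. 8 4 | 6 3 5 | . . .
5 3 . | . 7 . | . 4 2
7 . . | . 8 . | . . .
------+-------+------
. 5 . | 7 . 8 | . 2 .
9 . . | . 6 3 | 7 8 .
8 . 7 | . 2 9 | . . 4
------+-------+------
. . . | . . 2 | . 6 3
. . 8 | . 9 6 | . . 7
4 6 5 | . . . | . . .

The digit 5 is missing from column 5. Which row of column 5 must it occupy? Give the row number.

7

Consider where 5 can go in column 5.
(4,5) is out (row 4 already has a 5).
(9,5) is out (row 9 already has a 5).
So the only cell in column 5 that can hold 5 is (7,5).
That is row 7.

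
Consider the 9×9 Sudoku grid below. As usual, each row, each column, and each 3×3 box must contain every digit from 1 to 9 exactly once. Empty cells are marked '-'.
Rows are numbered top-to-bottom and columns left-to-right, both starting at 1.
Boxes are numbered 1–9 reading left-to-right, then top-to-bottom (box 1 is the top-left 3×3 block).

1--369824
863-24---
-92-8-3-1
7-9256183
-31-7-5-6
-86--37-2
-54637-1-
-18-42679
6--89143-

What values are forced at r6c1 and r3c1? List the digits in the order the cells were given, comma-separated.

For r6c1:
  Consider where 5 can go in box 4.
  r4c2 is out (row 4 already has a 5).
  r5c1 is out (row 5 already has a 5).
  So the only cell in box 4 that can hold 5 is r6c1.
  So r6c1 = 5.
For r3c1:
  Consider where 4 can go in box 1.
  r1c2 is out (row 1 already has a 4).
  r1c3 is out (row 1 already has a 4).
  So the only cell in box 1 that can hold 4 is r3c1.
  So r3c1 = 4.

5,4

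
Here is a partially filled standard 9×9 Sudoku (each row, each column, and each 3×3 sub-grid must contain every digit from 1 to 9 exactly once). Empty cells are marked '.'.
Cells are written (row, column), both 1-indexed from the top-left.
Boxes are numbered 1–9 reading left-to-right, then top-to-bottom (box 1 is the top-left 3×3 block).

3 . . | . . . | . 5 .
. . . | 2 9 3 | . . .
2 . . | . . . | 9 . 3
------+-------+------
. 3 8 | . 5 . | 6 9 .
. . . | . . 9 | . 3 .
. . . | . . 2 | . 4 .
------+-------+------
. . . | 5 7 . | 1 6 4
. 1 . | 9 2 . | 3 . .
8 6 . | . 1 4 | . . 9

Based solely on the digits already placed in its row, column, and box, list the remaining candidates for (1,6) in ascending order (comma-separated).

Row 1 already contains {3, 5}.
Column 6 already contains {2, 3, 4, 9}.
Its 3×3 block (box 2) already contains {2, 3, 9}.
Removing those from 1–9 leaves {1, 6, 7, 8} as the candidates for (1,6).

1,6,7,8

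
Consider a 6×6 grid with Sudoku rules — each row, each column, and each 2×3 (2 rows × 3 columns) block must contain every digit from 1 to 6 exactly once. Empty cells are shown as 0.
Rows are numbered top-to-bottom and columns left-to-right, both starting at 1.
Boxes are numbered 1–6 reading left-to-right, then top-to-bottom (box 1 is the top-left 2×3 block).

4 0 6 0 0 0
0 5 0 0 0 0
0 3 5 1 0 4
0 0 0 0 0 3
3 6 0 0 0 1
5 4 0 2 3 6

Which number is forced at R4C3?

Cell R4C3 itself could take any of {1, 2, 4} by direct elimination.
Consider where 4 can go in column 3.
R2C3 is out (box 1 already has a 4).
R5C3 is out (box 5 already has a 4).
R6C3 is out (row 6 already has a 4).
So the only cell in column 3 that can hold 4 is R4C3.
Therefore R4C3 = 4.

4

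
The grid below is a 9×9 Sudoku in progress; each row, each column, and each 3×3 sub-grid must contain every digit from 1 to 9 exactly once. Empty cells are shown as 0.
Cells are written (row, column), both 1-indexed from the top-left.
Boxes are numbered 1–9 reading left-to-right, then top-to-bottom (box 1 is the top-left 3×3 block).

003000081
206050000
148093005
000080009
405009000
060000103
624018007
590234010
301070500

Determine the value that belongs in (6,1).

8

Cell (6,1) itself could take any of {7, 8, 9} by direct elimination.
Consider where 8 can go in column 1.
(1,1) is out (row 1 already has a 8).
(4,1) is out (row 4 already has a 8).
So the only cell in column 1 that can hold 8 is (6,1).
Therefore (6,1) = 8.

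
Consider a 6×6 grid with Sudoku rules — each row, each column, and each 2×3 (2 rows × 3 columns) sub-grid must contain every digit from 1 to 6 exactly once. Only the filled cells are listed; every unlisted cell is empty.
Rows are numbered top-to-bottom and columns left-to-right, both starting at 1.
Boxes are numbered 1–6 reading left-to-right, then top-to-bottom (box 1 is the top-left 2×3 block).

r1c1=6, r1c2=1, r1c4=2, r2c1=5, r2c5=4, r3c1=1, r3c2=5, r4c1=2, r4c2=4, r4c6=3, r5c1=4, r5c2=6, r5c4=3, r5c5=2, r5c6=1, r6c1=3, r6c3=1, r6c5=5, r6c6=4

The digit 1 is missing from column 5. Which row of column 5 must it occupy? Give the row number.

4

Consider where 1 can go in column 5.
r1c5 is out (row 1 already has a 1).
r3c5 is out (row 3 already has a 1).
So the only cell in column 5 that can hold 1 is r4c5.
That is row 4.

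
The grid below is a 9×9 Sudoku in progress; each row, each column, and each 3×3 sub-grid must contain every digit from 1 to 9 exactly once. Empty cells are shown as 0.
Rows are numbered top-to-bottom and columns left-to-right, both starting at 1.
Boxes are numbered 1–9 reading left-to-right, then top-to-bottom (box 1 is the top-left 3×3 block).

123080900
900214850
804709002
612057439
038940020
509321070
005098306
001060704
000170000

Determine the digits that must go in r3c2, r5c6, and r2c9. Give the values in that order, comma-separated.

5,6,3

For r3c2:
  Consider where 5 can go in box 1.
  r2c2 is out (row 2 already has a 5).
  r2c3 is out (row 2 already has a 5).
  So the only cell in box 1 that can hold 5 is r3c2.
  So r3c2 = 5.
For r5c6:
  Row 5 already contains {2, 3, 4, 8, 9}.
  Column 6 already contains {1, 4, 7, 8, 9}.
  Its 3×3 block (box 5) already contains {1, 2, 3, 4, 5, 7, 9}.
  The only value from 1–9 not eliminated is 6, so r5c6 = 6.
For r2c9:
  Consider where 3 can go in row 2.
  r2c2 is out (column 2 already has a 3).
  r2c3 is out (column 3 already has a 3).
  So the only cell in row 2 that can hold 3 is r2c9.
  So r2c9 = 3.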